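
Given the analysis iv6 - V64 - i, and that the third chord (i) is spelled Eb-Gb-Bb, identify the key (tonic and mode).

The anchor chord is a minor triad on Eb, labeled i.
If Eb is scale degree 1 and the mode makes that degree carry a minor triad, the tonic is Eb and the mode is minor.

Eb minor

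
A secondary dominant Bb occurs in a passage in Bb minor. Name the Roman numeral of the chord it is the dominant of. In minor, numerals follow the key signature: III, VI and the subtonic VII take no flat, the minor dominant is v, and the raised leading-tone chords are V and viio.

The chord is a major triad on Bb.
A dominant resolves down a perfect fifth: Bb → Eb. In Bb minor, Eb is scale degree 4, i.e. iv.

iv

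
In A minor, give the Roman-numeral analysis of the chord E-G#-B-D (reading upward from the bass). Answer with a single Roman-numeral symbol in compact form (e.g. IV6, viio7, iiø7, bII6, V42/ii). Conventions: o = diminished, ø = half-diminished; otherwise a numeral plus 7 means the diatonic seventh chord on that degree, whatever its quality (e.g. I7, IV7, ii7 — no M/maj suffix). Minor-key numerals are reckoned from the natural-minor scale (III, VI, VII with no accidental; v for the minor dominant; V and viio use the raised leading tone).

The pitches E-G#-B-D form a dominant seventh chord rooted on E.
E is scale degree 5 in A minor, and a dominant seventh chord on that degree is written V7.

V7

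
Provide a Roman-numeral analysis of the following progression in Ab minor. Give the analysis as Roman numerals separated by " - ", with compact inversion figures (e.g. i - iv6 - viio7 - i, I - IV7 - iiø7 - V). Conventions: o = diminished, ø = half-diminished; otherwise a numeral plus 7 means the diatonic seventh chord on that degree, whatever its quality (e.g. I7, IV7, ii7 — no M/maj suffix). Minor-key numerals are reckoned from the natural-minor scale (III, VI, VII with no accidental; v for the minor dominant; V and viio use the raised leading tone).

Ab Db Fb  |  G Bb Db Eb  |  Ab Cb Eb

Ab-Db-Fb has root Db, degree 4 in Ab minor, so iv64.
G-Bb-Db-Eb: dominant seventh chord on Eb = scale degree 5 → V65.
Ab-Cb-Eb has root Ab, degree 1 in Ab minor, so i.

iv64 - V65 - i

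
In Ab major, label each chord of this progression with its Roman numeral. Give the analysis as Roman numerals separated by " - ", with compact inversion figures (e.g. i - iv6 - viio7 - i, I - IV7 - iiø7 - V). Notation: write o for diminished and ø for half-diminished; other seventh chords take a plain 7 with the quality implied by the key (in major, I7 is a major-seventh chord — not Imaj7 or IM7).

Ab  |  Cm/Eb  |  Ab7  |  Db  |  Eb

I - iii6 - V7/IV - IV - V

Ab has root Ab, degree 1 in Ab major, so I.
Cm/Eb has root C, degree 3 in Ab major, so iii6.
Ab7: chromatic; Ab is V of IV, so V7/IV.
Db: root Db is the subdominant; major triad there is IV.
Eb: major triad on Eb = scale degree 5 → V.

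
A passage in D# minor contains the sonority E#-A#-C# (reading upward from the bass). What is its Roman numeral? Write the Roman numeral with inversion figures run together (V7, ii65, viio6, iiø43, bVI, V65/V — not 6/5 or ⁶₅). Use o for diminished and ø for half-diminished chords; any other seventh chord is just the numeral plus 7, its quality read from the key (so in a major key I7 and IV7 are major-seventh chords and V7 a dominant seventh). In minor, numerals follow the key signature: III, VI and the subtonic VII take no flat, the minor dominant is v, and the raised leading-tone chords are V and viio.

The pitches A#-C#-E# form a minor triad rooted on A#.
In D# minor, A# is the dominant; the diatonic minor triad there is v.
With E# in the bass the chord is in second inversion, so the figured bass is 64.

v64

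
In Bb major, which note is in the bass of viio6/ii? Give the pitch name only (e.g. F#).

D

The applied chord viio6/ii is rooted on B: B-D-F.
The figure 6 means first inversion — the third is in the bass.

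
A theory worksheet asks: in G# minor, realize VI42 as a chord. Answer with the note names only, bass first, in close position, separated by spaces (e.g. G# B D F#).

D# E G# B

The numeral's case and figure indicate a major seventh chord. In G# minor its root, the submediant, is E.
Stacking thirds from E gives E-G#-B-D#.
With the 42 figure the chord is in third inversion; from the bass D# upward in close position it reads D#-E-G#-B.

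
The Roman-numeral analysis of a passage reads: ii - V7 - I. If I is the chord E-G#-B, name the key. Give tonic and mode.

E major

The anchor chord is a major triad on E, labeled I.
If E is scale degree 1 and the mode makes that degree carry a major triad, the tonic is E and the mode is major.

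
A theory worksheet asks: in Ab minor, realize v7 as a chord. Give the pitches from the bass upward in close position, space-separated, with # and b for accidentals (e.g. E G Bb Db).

Eb Gb Bb Db

In Ab minor, the fifth degree is Eb, and the diatonic chord built there is a minor seventh chord.
Stacking thirds from Eb gives Eb-Gb-Bb-Db.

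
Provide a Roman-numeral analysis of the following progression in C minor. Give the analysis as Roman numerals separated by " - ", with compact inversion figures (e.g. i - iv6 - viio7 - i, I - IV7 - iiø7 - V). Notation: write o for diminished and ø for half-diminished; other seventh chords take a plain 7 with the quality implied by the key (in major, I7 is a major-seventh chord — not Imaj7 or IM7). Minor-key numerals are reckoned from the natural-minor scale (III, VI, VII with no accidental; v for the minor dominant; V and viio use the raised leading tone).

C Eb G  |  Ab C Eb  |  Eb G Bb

C-Eb-G: minor triad on C = scale degree 1 → i.
Ab-C-Eb: major triad on Ab = scale degree 6 → VI.
Eb-G-Bb has root Eb, degree 3 in C minor, so III.

i - VI - III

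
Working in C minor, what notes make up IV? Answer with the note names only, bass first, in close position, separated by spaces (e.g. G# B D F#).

Scale degree 4 in C minor is F; here the chord built on it is altered to a major triad. IV is the major subdominant, borrowed from the parallel major.
So the chord is F-A-C.

F A C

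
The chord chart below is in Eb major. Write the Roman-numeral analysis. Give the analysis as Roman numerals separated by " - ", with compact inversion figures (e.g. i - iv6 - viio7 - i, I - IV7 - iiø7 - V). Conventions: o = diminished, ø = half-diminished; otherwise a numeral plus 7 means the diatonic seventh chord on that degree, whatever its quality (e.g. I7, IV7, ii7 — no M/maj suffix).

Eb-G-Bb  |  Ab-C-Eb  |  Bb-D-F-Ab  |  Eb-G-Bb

Eb-G-Bb has root Eb, degree 1 in Eb major, so I.
Ab-C-Eb: major triad on Ab = scale degree 4 → IV.
Bb-D-F-Ab: dominant seventh chord on Bb = scale degree 5 → V7.
Eb-G-Bb has root Eb, degree 1 in Eb major, so I.

I - IV - V7 - I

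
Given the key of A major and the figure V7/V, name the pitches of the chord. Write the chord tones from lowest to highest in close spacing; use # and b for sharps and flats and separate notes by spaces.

B D# F# A

V7/V is a secondary dominant — the dominant seventh of V. V in A major is E, so the applied chord's root is B, a perfect fifth above.
Building a dominant seventh chord on B gives B-D#-F#-A.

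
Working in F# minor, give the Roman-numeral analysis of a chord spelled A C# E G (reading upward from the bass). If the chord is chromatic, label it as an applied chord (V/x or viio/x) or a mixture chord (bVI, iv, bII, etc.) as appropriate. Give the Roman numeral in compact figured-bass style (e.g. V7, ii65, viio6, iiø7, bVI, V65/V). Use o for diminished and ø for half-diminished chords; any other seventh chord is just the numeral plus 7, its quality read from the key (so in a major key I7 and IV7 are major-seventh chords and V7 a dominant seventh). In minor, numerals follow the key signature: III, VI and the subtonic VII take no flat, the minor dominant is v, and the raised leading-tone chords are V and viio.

V7/VI

The pitches A-C#-E-G form a dominant seventh chord rooted on A.
A is not a diatonic chord root with this quality in F# minor, but it lies a perfect fifth above D (VI), so the chord functions as an applied dominant of VI.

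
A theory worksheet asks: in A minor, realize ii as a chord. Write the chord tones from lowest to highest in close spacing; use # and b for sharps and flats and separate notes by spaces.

B D F#

Scale degree 2 in A minor is B; here the chord built on it is altered to a minor triad. ii is the minor supertonic, borrowed from the parallel major (the Dorian ii).
So the chord is B-D-F#, a minor triad.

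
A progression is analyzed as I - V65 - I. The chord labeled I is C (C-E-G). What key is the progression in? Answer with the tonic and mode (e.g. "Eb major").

The anchor chord is a major triad on C, labeled I.
If C is scale degree 1 and the mode makes that degree carry a major triad, the tonic is C and the mode is major.

C major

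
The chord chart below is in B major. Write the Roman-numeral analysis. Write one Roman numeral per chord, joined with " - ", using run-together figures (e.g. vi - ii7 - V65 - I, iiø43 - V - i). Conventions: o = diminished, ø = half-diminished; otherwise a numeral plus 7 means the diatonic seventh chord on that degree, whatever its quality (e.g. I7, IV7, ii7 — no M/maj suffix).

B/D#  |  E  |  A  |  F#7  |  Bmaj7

B/D# has root B, degree 1 in B major, so I6.
E: major triad on E = scale degree 4 → IV.
A is non-diatonic — bVII, a mixture chord from B minor.
F#7: dominant seventh chord on F# = scale degree 5 → V7.
Bmaj7: major seventh chord on B = scale degree 1 → I7.

I6 - IV - bVII - V7 - I7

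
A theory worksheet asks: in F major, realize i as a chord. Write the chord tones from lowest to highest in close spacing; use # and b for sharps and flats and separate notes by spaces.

F Ab C

i is the minor tonic, borrowed from the parallel minor. In F major that root is F.
So the chord is F-Ab-C.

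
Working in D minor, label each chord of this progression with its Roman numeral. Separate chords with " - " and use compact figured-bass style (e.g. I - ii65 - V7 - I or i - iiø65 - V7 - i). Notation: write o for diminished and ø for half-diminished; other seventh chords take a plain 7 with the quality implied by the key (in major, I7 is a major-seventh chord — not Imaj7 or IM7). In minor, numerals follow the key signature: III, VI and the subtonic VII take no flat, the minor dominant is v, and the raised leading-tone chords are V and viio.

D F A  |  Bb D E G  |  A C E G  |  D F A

i - iiø43 - v7 - i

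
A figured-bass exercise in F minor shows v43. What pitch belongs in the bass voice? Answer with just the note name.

G

v in F minor has root C; the chord is C-Eb-G-Bb.
The figure 43 means second inversion — the fifth is in the bass.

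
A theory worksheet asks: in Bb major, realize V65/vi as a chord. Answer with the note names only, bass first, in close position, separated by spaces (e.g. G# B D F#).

F# A C D

V65/vi is a secondary dominant — the dominant seventh of vi. vi in Bb major is G, so the applied chord's root is D, a perfect fifth above.
Building a dominant seventh chord on D gives D-F#-A-C.
The figured bass 65 indicates first inversion, placing the third (F#) in the bass: F#-A-C-D.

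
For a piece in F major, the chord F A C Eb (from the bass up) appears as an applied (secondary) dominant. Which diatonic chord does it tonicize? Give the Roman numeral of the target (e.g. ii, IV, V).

IV

The chord is a dominant seventh chord on F.
A dominant resolves down a perfect fifth: F → Bb. In F major, Bb is scale degree 4, i.e. IV.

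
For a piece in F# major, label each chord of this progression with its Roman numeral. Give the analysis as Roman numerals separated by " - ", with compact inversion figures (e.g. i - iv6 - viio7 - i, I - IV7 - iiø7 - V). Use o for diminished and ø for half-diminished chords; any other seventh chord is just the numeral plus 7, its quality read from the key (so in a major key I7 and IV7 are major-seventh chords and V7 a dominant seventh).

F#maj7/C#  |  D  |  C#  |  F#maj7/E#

F#maj7/C#: major seventh chord on F# = scale degree 1 → I43.
D is non-diatonic — bVI, a mixture chord from F# minor.
C#: major triad on C# = scale degree 5 → V.
F#maj7/E#: major seventh chord on F# = scale degree 1 → I42.

I43 - bVI - V - I42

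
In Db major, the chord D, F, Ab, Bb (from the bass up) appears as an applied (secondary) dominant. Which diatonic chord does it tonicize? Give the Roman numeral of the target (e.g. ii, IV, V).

ii

The chord is a dominant seventh chord on Bb.
A dominant resolves down a perfect fifth: Bb → Eb. In Db major, Eb is scale degree 2, i.e. ii.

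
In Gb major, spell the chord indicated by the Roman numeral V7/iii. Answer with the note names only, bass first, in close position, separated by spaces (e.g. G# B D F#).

F A C Eb

V7/iii is a secondary dominant — the dominant seventh of iii. iii in Gb major is Bb, so the applied chord's root is F, a perfect fifth above.
Building a dominant seventh chord on F gives F-A-C-Eb.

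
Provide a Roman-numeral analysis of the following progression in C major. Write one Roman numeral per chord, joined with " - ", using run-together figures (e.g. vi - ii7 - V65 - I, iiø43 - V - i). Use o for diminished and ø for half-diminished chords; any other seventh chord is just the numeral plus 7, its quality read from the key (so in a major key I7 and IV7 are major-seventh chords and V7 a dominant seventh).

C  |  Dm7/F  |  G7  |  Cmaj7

I - ii65 - V7 - I7

C has root C, degree 1 in C major, so I.
Dm7/F: minor seventh chord on D = scale degree 2 → ii65.
G7 has root G, degree 5 in C major, so V7.
Cmaj7 has root C, degree 1 in C major, so I7.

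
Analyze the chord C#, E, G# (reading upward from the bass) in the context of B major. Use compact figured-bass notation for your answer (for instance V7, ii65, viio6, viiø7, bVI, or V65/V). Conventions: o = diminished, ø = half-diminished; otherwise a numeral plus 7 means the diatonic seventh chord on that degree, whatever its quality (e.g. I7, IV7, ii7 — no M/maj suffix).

ii

Stacked in thirds the chord is C#-E-G#: a minor triad on C#.
In B major, C# is the supertonic; the diatonic minor triad there is ii.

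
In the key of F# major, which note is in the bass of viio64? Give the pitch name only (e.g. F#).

viio in F# major has root E#; the chord is E#-G#-B.
The figure 64 means second inversion — the fifth is in the bass.

B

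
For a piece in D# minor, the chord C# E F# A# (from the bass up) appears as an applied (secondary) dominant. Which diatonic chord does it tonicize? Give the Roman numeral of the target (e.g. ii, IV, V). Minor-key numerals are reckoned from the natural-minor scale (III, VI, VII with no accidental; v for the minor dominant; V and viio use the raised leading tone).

VI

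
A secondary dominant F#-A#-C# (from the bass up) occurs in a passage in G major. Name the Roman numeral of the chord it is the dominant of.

iii

The chord is a major triad on F#.
A dominant resolves down a perfect fifth: F# → B. In G major, B is scale degree 3, i.e. iii.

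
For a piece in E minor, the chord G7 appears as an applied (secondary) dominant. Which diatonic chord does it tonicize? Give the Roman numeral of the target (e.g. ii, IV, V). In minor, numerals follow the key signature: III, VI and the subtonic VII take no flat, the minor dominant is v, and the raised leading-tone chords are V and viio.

VI

The chord is a dominant seventh chord on G.
A dominant resolves down a perfect fifth: G → C. In E minor, C is scale degree 6, i.e. VI.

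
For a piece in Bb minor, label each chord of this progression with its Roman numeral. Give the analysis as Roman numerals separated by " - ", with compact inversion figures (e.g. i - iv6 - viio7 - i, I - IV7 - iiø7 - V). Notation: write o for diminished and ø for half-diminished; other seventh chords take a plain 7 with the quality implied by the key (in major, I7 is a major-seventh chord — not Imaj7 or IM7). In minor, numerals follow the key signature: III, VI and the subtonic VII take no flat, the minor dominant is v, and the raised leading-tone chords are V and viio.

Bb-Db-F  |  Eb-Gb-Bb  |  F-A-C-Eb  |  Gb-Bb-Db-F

i - iv - V7 - VI7

Bb-Db-F has root Bb, degree 1 in Bb minor, so i.
Eb-Gb-Bb: minor triad on Eb = scale degree 4 → iv.
F-A-C-Eb: dominant seventh chord on F = scale degree 5 → V7.
Gb-Bb-Db-F has root Gb, degree 6 in Bb minor, so VI7.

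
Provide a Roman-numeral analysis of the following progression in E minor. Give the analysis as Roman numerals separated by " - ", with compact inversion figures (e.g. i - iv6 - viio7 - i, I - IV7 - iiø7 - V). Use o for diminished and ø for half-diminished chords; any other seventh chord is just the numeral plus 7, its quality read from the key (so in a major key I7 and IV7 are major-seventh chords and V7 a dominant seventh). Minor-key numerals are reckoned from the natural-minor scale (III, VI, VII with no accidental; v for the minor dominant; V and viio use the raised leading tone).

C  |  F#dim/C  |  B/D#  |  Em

VI - iio64 - V6 - i

C has root C, degree 6 in E minor, so VI.
F#dim/C has root F#, degree 2 in E minor, so iio64.
B/D#: root B is the dominant; major triad there is V6.
Em: root E is the tonic; minor triad there is i.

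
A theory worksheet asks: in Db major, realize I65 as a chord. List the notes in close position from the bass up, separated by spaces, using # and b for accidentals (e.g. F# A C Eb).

F Ab C Db

In Db major, the first degree is Db, and the diatonic chord built there is a major seventh chord.
That chord is spelled Db-F-Ab-C.
The figured bass 65 indicates first inversion, placing the third (F) in the bass: F-Ab-C-Db.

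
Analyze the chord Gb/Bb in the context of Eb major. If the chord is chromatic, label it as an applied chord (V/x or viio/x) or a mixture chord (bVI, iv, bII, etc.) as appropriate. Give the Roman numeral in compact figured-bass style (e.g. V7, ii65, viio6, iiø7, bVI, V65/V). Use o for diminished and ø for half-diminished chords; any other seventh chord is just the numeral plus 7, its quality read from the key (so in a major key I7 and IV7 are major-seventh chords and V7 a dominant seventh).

bIII6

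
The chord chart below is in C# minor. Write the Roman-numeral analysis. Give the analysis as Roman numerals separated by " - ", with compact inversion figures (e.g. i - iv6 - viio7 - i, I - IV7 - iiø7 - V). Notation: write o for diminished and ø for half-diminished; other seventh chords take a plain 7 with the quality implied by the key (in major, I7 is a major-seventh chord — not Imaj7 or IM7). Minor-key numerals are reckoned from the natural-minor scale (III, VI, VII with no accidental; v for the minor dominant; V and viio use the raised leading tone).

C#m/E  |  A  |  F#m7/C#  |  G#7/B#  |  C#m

C#m/E: root C# is the tonic; minor triad there is i6.
A: major triad on A = scale degree 6 → VI.
F#m7/C# has root F#, degree 4 in C# minor, so iv43.
G#7/B#: dominant seventh chord on G# = scale degree 5 → V65.
C#m has root C#, degree 1 in C# minor, so i.

i6 - VI - iv43 - V65 - i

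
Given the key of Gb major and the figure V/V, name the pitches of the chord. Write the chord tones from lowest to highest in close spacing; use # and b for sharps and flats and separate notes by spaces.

Ab C Eb

V/V is a secondary dominant — the dominant triad of V. V in Gb major is Db, so the applied chord's root is Ab, a perfect fifth above.
Building a major triad on Ab gives Ab-C-Eb.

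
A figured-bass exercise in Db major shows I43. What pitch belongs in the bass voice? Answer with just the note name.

I in Db major has root Db; the chord is Db-F-Ab-C.
The figure 43 means second inversion — the fifth is in the bass.

Ab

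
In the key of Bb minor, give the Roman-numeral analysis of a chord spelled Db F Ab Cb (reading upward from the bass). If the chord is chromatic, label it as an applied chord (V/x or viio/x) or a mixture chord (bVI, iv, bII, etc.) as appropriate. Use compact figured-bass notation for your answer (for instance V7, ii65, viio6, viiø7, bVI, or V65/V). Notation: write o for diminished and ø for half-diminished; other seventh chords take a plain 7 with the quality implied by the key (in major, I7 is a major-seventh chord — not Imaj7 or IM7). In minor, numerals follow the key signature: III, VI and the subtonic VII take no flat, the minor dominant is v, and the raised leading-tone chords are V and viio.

V7/VI

Stacked in thirds the chord is Db-F-Ab-Cb: a dominant seventh chord on Db.
Db is not a diatonic chord root with this quality in Bb minor, but it lies a perfect fifth above Gb (VI), so the chord functions as an applied dominant of VI.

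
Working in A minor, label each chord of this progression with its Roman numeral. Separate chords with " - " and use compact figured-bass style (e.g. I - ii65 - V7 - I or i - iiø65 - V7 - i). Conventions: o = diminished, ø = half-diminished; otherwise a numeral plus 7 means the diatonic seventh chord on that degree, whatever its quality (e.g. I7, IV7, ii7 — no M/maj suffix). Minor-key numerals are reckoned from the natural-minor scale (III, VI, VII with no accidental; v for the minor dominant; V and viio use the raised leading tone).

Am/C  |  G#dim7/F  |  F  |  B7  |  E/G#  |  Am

Am/C: minor triad on A = scale degree 1 → i6.
G#dim7/F: root G# is the leading tone; fully diminished seventh chord there is viio42.
F: root F is the submediant; major triad there is VI.
B7 is the secondary dominant of V (dominant seventh chord on B): V7/V.
E/G# has root E, degree 5 in A minor, so V6.
Am: minor triad on A = scale degree 1 → i.

i6 - viio42 - VI - V7/V - V6 - i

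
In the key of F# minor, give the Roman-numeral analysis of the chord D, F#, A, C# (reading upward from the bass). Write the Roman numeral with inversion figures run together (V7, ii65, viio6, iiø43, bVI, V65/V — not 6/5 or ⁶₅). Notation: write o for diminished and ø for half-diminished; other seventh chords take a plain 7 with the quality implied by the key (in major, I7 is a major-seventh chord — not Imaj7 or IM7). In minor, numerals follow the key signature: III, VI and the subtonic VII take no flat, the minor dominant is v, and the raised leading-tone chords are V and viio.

The pitches D-F#-A-C# form a major seventh chord rooted on D.
In F# minor, D is the submediant; the diatonic major seventh chord there is VI7.

VI7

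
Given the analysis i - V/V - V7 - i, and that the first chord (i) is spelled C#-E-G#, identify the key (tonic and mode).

C# minor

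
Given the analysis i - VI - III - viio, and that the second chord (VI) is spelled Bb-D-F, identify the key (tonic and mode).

The chord Bb is a major triad rooted on Bb; its label is VI.
VI on Bb implies Bb is the submediant; that puts the tonic at D, and the uppercase numeral fits minor mode.

D minor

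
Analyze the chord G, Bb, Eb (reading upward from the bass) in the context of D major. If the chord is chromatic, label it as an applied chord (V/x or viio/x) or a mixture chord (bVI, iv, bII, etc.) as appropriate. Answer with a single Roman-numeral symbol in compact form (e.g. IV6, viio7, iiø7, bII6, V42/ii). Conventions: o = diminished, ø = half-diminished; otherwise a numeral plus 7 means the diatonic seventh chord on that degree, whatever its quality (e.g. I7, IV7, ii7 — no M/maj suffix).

bII6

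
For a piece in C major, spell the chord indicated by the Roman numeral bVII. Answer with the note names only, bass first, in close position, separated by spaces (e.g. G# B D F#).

Bb D F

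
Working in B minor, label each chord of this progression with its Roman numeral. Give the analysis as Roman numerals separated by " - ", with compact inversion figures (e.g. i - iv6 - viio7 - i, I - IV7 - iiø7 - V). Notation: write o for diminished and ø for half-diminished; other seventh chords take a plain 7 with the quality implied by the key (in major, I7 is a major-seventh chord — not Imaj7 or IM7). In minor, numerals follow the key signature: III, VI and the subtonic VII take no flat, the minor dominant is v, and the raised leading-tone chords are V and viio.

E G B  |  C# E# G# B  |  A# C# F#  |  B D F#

E-G-B has root E, degree 4 in B minor, so iv.
C#-E#-G#-B: chromatic; C# is V of V, so V7/V.
A#-C#-F#: major triad on F# = scale degree 5 → V6.
B-D-F# has root B, degree 1 in B minor, so i.

iv - V7/V - V6 - i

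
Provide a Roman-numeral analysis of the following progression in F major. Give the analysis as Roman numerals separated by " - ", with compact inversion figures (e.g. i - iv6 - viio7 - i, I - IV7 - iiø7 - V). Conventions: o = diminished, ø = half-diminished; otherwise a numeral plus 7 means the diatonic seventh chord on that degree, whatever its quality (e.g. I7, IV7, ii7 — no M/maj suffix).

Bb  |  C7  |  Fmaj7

Bb: major triad on Bb = scale degree 4 → IV.
C7: dominant seventh chord on C = scale degree 5 → V7.
Fmaj7: major seventh chord on F = scale degree 1 → I7.

IV - V7 - I7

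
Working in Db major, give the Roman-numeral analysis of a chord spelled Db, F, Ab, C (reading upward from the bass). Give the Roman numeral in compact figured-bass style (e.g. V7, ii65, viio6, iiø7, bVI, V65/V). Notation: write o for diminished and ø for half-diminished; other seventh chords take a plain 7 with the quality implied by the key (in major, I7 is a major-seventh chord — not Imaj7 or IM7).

The pitches Db-F-Ab-C form a major seventh chord rooted on Db.
Db is scale degree 1 in Db major, and a major seventh chord on that degree is written I7.

I7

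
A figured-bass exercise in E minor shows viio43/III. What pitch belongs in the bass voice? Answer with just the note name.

The applied chord viio43/III is rooted on F#: F#-A-C-Eb.
The figure 43 means second inversion — the fifth is in the bass.

C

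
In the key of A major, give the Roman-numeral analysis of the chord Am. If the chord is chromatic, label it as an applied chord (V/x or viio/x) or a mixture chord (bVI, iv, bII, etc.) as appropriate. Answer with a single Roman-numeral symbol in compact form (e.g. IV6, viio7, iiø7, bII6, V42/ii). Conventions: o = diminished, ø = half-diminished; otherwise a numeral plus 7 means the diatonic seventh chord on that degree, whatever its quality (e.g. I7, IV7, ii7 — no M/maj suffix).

i

Stacked in thirds the chord is A-C-E: a minor triad on A.
A is the first degree of A major. This is the minor tonic, borrowed from the parallel minor.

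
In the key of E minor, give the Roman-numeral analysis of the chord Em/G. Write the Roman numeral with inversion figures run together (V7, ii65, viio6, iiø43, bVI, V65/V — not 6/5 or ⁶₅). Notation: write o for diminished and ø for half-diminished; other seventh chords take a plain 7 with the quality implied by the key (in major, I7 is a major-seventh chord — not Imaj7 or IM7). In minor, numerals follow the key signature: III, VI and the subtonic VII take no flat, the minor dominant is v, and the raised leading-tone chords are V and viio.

i6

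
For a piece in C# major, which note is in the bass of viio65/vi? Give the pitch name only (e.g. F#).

B#

The applied chord viio65/vi is rooted on G##: G##-B#-D#-F#.
The figure 65 means first inversion — the third is in the bass.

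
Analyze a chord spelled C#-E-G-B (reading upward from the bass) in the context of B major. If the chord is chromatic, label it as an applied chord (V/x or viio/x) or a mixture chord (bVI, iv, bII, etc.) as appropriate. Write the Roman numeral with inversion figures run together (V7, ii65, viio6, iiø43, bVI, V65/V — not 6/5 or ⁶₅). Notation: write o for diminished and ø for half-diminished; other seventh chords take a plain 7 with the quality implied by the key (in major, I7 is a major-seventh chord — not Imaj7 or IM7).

Stacked in thirds the chord is C#-E-G-B: a half-diminished seventh chord on C#.
C# is the second degree of B major. This is the half-diminished supertonic seventh, borrowed from the parallel minor.

iiø7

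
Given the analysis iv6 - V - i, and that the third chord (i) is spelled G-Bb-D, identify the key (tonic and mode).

G minor

The chord Gm is a minor triad rooted on G; its label is i.
If G is scale degree 1 and the mode makes that degree carry a minor triad, the tonic is G and the mode is minor.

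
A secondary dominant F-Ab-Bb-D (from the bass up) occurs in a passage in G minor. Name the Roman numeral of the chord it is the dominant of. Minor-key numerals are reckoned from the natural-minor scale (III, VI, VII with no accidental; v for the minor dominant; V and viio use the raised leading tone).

VI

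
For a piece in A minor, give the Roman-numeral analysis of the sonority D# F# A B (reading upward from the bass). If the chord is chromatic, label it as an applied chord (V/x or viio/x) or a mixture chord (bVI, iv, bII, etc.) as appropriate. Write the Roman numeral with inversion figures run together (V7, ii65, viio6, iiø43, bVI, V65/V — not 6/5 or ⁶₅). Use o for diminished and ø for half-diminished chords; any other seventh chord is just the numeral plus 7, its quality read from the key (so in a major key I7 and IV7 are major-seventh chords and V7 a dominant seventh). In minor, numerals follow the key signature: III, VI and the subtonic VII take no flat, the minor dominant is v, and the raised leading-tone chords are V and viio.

Stacked in thirds the chord is B-D#-F#-A: a dominant seventh chord on B.
B is not a diatonic chord root with this quality in A minor, but it lies a perfect fifth above E (V), so the chord functions as an applied dominant of V.
With D# in the bass the chord is in first inversion, so the figured bass is 65.

V65/V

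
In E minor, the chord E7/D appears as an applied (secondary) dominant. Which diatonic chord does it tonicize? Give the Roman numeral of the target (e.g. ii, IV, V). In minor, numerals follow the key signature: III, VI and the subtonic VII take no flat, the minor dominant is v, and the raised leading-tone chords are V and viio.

iv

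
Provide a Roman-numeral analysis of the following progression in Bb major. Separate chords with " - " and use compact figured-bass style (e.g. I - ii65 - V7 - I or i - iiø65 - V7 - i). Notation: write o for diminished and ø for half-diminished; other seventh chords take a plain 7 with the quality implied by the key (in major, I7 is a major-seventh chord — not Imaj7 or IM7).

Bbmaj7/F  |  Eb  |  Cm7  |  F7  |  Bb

Bbmaj7/F: major seventh chord on Bb = scale degree 1 → I43.
Eb: root Eb is the subdominant; major triad there is IV.
Cm7: root C is the supertonic; minor seventh chord there is ii7.
F7: dominant seventh chord on F = scale degree 5 → V7.
Bb: major triad on Bb = scale degree 1 → I.

I43 - IV - ii7 - V7 - I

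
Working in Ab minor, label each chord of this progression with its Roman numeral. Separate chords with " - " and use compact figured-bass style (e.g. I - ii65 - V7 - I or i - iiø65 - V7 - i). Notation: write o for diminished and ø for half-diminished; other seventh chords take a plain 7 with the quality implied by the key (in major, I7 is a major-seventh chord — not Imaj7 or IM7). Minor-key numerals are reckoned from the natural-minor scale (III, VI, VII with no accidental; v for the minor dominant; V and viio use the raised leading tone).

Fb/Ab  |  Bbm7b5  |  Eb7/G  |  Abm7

VI6 - iiø7 - V65 - i7

Fb/Ab has root Fb, degree 6 in Ab minor, so VI6.
Bbm7b5: root Bb is the supertonic; half-diminished seventh chord there is iiø7.
Eb7/G: dominant seventh chord on Eb = scale degree 5 → V65.
Abm7: root Ab is the tonic; minor seventh chord there is i7.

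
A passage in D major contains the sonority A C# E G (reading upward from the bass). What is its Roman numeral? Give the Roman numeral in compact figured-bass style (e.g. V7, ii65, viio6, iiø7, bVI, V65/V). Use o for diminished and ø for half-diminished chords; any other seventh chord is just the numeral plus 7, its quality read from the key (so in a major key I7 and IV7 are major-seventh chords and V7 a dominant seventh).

V7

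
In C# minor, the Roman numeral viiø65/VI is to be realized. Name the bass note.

B

The applied chord viiø65/VI is rooted on G#: G#-B-D-F#.
The figure 65 means first inversion — the third is in the bass.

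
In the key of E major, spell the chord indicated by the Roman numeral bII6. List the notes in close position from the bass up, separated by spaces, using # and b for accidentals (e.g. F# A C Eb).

Scale degree 2 in E major is F#; lowering it a half step gives F. bII6 is the Neapolitan sixth — a major triad on the lowered second degree, here in its customary first inversion.
So the chord is F-A-C, a major triad.
With the 6 figure the chord is in first inversion; from the bass A upward in close position it reads A-C-F.

A C F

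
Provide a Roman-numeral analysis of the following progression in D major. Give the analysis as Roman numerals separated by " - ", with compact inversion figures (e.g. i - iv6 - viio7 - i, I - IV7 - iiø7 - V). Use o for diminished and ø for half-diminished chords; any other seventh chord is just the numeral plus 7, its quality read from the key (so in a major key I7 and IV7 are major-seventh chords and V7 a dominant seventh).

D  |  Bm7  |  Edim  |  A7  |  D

I - vi7 - iio - V7 - I

D has root D, degree 1 in D major, so I.
Bm7: root B is the submediant; minor seventh chord there is vi7.
Edim: diminished triad on E — chromatic; iio (borrowed from the parallel minor).
A7: root A is the dominant; dominant seventh chord there is V7.
D: root D is the tonic; major triad there is I.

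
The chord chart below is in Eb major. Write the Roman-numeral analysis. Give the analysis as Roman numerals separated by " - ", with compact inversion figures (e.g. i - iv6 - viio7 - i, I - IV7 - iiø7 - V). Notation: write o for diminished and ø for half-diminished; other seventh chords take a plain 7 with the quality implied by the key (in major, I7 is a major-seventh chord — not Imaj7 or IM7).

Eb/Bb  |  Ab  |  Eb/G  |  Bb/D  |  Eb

Eb/Bb: root Eb is the tonic; major triad there is I64.
Ab has root Ab, degree 4 in Eb major, so IV.
Eb/G has root Eb, degree 1 in Eb major, so I6.
Bb/D has root Bb, degree 5 in Eb major, so V6.
Eb has root Eb, degree 1 in Eb major, so I.

I64 - IV - I6 - V6 - I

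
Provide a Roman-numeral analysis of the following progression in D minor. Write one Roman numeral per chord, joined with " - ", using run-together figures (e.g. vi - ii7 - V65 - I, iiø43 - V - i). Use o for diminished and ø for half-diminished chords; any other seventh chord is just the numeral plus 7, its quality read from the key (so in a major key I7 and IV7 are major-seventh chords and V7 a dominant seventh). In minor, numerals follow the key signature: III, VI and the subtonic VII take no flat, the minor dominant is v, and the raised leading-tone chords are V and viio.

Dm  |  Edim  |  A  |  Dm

i - iio - V - i

Dm has root D, degree 1 in D minor, so i.
Edim: root E is the supertonic; diminished triad there is iio.
A has root A, degree 5 in D minor, so V.
Dm: minor triad on D = scale degree 1 → i.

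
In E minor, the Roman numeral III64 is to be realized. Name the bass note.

III in E minor has root G; the chord is G-B-D.
The figure 64 means second inversion — the fifth is in the bass.

D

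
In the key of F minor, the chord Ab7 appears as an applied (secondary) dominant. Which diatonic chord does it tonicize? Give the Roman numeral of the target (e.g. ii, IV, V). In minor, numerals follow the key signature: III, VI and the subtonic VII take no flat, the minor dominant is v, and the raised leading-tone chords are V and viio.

VI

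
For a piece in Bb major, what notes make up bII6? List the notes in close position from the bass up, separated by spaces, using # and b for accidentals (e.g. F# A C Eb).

bII6 is the Neapolitan sixth — a major triad on the lowered second degree, here in its customary first inversion. In Bb major that root is Cb.
So the chord is Cb-Eb-Gb, a major triad.
The figured bass 6 indicates first inversion, placing the third (Eb) in the bass: Eb-Gb-Cb.

Eb Gb Cb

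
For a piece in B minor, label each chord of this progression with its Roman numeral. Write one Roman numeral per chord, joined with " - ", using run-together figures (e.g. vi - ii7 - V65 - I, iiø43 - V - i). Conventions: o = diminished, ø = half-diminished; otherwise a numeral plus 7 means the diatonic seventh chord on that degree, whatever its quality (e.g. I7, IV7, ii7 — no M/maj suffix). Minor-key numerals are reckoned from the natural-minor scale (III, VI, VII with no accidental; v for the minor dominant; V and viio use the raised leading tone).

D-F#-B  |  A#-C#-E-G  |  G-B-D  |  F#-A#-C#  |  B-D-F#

i6 - viio7 - VI - V - i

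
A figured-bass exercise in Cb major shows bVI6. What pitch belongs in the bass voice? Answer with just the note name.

Cb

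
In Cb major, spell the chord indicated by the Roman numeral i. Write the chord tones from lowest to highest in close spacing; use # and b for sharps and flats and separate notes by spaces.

Scale degree 1 in Cb major is Cb; here the chord built on it is altered to a minor triad. i is the minor tonic, borrowed from the parallel minor.
So the chord is Cb-Ebb-Gb.

Cb Ebb Gb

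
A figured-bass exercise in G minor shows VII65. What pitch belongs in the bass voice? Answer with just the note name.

A

VII in G minor has root F; the chord is F-A-C-Eb.
The figure 65 means first inversion — the third is in the bass.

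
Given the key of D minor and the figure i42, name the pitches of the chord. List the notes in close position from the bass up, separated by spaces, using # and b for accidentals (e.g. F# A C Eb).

In D minor, scale degree 1 is D, and the diatonic chord built there is a minor seventh chord.
Stacking thirds from D gives D-F-A-C.
With the 42 figure the chord is in third inversion; from the bass C upward in close position it reads C-D-F-A.

C D F A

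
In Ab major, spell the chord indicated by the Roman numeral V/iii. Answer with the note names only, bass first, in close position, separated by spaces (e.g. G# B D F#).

G B D

V/iii is a secondary dominant — the dominant triad of iii. iii in Ab major is C, so the applied chord's root is G, a perfect fifth above.
Building a major triad on G gives G-B-D.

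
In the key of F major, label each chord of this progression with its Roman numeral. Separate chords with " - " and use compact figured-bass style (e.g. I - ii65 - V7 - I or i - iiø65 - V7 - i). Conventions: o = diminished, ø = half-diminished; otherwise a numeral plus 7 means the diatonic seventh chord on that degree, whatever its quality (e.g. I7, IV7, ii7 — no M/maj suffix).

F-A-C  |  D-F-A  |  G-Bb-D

F-A-C has root F, degree 1 in F major, so I.
D-F-A has root D, degree 6 in F major, so vi.
G-Bb-D: minor triad on G = scale degree 2 → ii.

I - vi - ii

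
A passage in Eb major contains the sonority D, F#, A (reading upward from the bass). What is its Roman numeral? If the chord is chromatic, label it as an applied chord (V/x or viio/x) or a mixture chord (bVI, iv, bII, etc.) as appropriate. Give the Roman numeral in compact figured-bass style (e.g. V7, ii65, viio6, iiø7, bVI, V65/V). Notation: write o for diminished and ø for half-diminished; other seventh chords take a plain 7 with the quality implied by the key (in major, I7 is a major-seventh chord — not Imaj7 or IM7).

The pitches D-F#-A form a major triad rooted on D.
D is not a diatonic chord root with this quality in Eb major, but it lies a perfect fifth above G (iii), so the chord functions as an applied dominant of iii.

V/iii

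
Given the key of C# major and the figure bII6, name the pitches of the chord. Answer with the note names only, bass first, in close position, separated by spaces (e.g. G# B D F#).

F# A D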